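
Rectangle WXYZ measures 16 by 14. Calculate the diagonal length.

A rectangle's diagonal splits it into two right triangles, with the diagonal as the hypotenuse.
By the Pythagorean theorem, d^2 = 16^2 + 14^2 = 452.
Therefore d = sqrt(452) = 2*sqrt(113).

2*sqrt(113)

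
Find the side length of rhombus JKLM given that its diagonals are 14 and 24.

Half-diagonals are 7 and 12. side = sqrt(7^2 + 12^2) = sqrt(193)

sqrt(193)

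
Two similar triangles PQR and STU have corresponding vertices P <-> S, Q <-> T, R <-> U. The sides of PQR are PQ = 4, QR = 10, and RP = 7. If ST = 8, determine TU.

Since the triangles are similar, the ratio of corresponding sides is constant.
Scale factor k = ST / PQ = 8 / 4 = 2
TU = k * QR = 2 * 10 = 20

20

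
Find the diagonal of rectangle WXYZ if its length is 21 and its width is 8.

Using the Pythagorean theorem:
d² = 21² + 8² = 441 + 64 = 505
d = sqrt(505)

sqrt(505)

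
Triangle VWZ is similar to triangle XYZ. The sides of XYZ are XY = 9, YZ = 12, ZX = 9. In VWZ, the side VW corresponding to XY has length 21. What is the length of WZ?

Since the triangles are similar, the ratio of corresponding sides is constant.
Scale factor k = VW / XY = 21 / 9 = 7/3
WZ = k * YZ = 7/3 * 12 = 28

28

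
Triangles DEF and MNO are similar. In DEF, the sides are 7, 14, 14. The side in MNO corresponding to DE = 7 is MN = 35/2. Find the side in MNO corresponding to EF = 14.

Similar triangles have proportional sides. Setting up the proportion:
MN / DE = NO / EF
35/2 / 7 = NO / 14
NO = 14 * 35/2 / 7 = 35.

35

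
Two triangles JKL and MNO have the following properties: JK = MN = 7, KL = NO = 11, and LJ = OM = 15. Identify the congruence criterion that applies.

The given information provides:
JK = MN = 7, KL = NO = 11, and LJ = OM = 15
This matches the SSS congruence theorem.
All three pairs of corresponding sides are equal (Side-Side-Side).

SSS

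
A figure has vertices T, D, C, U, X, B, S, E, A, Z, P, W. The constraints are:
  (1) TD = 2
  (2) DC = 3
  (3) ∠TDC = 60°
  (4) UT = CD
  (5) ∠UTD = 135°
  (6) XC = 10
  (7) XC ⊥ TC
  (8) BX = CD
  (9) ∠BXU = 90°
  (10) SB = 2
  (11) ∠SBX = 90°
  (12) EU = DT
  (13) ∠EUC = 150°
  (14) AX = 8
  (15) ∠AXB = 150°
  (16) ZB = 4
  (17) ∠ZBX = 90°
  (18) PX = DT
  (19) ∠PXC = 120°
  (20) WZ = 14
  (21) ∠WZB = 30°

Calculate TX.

Step 1: By the law of cosines on triangle CDT: CT² = 3² + 2² − 2·3·2·cos(60°) = 7, so CT = √7.
Step 2: By the law of cosines on triangle TCX: TX² = √7² + 10² − 2·√7·10·cos(90°) = 107, so TX = √107.

Therefore, the length of TX = √107.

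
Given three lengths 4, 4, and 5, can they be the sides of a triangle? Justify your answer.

Yes.
The triangle inequality requires that the sum of any two sides exceeds the third.
Here 4 + 4 = 8 > 5, so the condition is met.

Yes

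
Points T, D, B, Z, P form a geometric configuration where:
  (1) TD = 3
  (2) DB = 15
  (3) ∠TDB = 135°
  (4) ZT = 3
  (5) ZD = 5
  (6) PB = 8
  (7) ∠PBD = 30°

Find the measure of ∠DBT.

Step 1: By the law of cosines on triangle BDT: BT² = 15² + 3² − 2·15·3·cos(135°) = 297.64, so BT ≈ 17.25.
Step 2: By the inverse law of cosines on triangle DBT: cos(∠DBT) = (15² + 17.25² − 3²) / (2·15·17.25) = 513.64/517.57 = 0.9924, so ∠DBT = 7.06°.

Therefore, the measure of angle ∠DBT = 7.06°.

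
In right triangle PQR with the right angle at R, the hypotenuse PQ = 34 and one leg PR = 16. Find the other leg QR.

By the Pythagorean theorem: QR^2 = PQ^2 - PR^2
QR^2 = 34^2 - 16^2 = 1156 - 256 = 900
QR = sqrt(900) = 30

30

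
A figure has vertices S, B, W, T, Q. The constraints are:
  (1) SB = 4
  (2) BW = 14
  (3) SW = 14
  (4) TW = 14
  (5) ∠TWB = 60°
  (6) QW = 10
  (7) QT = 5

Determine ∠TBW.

Step 1: By the law of cosines on triangle BWT: BT² = 14² + 14² − 2·14·14·cos(60°) = 196, so BT = 14.
Step 2: By the inverse law of cosines on triangle TBW: cos(∠TBW) = (14² + 14² − 14²) / (2·14·14) = 196/392 = 0.5, so ∠TBW = 60°.

Therefore, the measure of angle ∠TBW = 60°.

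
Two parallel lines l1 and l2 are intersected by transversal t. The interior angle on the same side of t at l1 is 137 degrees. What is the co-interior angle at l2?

Co-interior (same-side interior) angles are between the parallel lines on the same side of the transversal.
Unlike corresponding or alternate interior angles, they are supplementary rather than equal.
So the angle = 180 - 137 = 43 degrees.

43 degrees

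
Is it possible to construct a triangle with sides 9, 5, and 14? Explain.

The longest side is 14. The other two sides sum to 5 + 9 = 14.
Since 14 ≤ 14, the two shorter sides cannot reach around to close the triangle.

No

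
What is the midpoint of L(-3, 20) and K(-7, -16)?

M = ((x₁ + x₂)/2, (y₁ + y₂)/2)
= ((-3 + -7)/2, (20 + -16)/2)
= (-10/2, 4/2) = (-5, 2)

(-5, 2)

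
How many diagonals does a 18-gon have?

Total line segments between 18 vertices = C(18,2) = 153.
Subtract the 18 sides: 153 - 18 = 135 diagonals.

135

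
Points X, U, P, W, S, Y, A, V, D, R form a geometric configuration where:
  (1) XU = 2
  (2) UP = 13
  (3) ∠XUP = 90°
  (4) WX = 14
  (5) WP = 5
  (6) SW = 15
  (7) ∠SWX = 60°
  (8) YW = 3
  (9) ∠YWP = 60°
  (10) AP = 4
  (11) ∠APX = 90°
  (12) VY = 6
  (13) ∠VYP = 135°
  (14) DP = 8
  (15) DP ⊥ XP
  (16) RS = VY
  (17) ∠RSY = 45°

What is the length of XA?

Step 1: By the law of cosines on triangle XUP: XP² = 2² + 13² − 2·2·13·cos(90°) = 173, so XP = √173.
Step 2: By the law of cosines on triangle XPA: XA² = √173² + 4² − 2·√173·4·cos(90°) = 189, so XA = 3·√21.

Therefore, the length of XA = 3·√21.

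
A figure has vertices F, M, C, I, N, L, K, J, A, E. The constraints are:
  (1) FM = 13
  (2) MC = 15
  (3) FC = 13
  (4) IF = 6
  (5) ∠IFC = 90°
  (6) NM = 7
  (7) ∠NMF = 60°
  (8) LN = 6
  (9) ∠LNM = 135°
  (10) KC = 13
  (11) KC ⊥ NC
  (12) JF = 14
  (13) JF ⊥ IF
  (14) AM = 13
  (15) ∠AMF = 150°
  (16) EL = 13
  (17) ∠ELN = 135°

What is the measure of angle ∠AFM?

Step 1: By the law of cosines on triangle FMA: FA² = 13² + 13² − 2·13·13·cos(150°) = 630.72, so FA ≈ 25.11.
Step 2: By the inverse law of cosines on triangle AFM: cos(∠AFM) = (25.11² + 13² − 13²) / (2·25.11·13) = 630.72/652.97 = 0.9659, so ∠AFM = 15°.

Therefore, the measure of angle ∠AFM = 15°.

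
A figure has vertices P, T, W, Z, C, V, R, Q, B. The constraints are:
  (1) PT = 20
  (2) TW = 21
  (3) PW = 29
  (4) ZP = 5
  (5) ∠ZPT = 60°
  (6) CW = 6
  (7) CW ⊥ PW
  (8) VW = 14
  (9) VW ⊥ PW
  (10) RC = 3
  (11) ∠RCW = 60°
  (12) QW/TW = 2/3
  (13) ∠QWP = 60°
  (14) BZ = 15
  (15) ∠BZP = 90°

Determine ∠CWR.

Step 1: By the law of cosines on triangle WCR: WR² = 6² + 3² − 2·6·3·cos(60°) = 27, so WR = 3·√3.
Step 2: By the inverse law of cosines on triangle CWR: cos(∠CWR) = (6² + (3·√3)² − 3²) / (2·6·3·√3) = 54/62.35 = 0.866, so ∠CWR = 30°.

Therefore, the measure of angle ∠CWR = 30°.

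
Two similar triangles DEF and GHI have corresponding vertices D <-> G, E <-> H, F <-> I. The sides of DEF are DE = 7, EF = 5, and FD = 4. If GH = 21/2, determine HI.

Since the triangles are similar, the ratio of corresponding sides is constant.
Scale factor k = GH / DE = 21/2 / 7 = 3/2
HI = k * EF = 3/2 * 5 = 15/2

15/2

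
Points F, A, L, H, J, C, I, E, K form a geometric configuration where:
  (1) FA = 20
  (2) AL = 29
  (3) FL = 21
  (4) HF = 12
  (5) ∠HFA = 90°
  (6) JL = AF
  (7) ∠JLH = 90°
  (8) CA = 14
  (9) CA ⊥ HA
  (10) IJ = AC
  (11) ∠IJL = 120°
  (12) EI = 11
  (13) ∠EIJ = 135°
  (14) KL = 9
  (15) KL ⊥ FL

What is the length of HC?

Step 1: By the law of cosines on triangle HFA: HA² = 12² + 20² − 2·12·20·cos(90°) = 544, so HA = 4·√34.
Step 2: By the law of cosines on triangle HAC: HC² = (4·√34)² + 14² − 2·4·√34·14·cos(90°) = 740, so HC = 2·√185.

Therefore, the length of HC = 2·√185.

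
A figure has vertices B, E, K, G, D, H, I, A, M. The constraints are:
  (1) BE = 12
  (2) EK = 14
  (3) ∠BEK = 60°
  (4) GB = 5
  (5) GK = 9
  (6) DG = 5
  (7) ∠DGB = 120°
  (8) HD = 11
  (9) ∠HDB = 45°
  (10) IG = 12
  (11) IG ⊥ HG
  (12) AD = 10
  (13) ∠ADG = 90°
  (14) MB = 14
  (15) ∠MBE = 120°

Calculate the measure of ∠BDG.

Step 1: By the law of cosines on triangle DGB: DB² = 5² + 5² − 2·5·5·cos(120°) = 75, so DB = 5·√3.
Step 2: By the inverse law of cosines on triangle BDG: cos(∠BDG) = ((5·√3)² + 5² − 5²) / (2·5·√3·5) = 75/86.6 = 0.866, so ∠BDG = 30°.

Therefore, the measure of angle ∠BDG = 30°.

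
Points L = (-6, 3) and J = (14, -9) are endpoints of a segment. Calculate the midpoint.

M = ((x₁ + x₂)/2, (y₁ + y₂)/2)
= ((-6 + 14)/2, (3 + -9)/2)
= (8/2, -6/2) = (4, -3)

(4, -3)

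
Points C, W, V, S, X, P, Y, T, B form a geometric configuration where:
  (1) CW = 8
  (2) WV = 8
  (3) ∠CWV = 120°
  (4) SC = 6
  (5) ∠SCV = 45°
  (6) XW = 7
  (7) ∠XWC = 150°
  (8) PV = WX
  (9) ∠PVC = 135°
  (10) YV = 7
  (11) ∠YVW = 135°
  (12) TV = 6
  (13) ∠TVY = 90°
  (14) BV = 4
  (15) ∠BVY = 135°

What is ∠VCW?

Step 1: By the law of cosines on triangle CWV: CV² = 8² + 8² − 2·8·8·cos(120°) = 192, so CV = 8·√3.
Step 2: By the inverse law of cosines on triangle VCW: cos(∠VCW) = ((8·√3)² + 8² − 8²) / (2·8·√3·8) = 192/221.7 = 0.866, so ∠VCW = 30°.

Therefore, the measure of angle ∠VCW = 30°.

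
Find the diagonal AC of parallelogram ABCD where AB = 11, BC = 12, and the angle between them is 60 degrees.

The diagonal of a parallelogram can be found by treating two adjacent sides and the diagonal as a triangle.
Applying the law of cosines with sides 11, 12 and included angle 60°:
d^2 = 121 + 144 - 264*cos(60°) = 133
d = sqrt(133)

sqrt(133)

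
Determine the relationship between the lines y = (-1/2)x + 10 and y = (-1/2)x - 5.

Slope of line 1: m1 = -1/2
Slope of line 2: m2 = -1/2
m1 = m2, so the lines are parallel.

Parallel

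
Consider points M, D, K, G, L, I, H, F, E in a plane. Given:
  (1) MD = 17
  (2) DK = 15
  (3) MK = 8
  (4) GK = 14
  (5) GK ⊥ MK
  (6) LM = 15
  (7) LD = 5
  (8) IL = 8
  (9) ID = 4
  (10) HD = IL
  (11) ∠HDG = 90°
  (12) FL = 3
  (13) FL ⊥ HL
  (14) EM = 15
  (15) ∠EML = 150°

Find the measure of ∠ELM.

Step 1: By the law of cosines on triangle LME: LE² = 15² + 15² − 2·15·15·cos(150°) = 839.71, so LE ≈ 28.98.
Step 2: By the inverse law of cosines on triangle ELM: cos(∠ELM) = (28.98² + 15² − 15²) / (2·28.98·15) = 839.71/869.33 = 0.9659, so ∠ELM = 15°.

Therefore, the measure of angle ∠ELM = 15°.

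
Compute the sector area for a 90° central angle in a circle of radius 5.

Sector area = πr² × θ/360
= π × 5² × 1/4
= π × 25 × 1/4
= 25*pi/4

25*pi/4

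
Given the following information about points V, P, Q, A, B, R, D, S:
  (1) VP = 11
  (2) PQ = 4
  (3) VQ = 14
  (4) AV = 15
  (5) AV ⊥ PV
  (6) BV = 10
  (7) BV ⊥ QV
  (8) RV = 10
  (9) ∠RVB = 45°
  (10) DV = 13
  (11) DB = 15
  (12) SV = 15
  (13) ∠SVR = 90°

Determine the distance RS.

Step 1: By the law of cosines on triangle RVS: RS² = 10² + 15² − 2·10·15·cos(90°) = 325, so RS = 5·√13.

Therefore, the length of RS = 5·√13.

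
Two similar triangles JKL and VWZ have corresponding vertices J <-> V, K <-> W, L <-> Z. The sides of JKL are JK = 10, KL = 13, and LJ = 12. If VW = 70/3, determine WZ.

Similar triangles have proportional sides. Setting up the proportion:
VW / JK = WZ / KL
70/3 / 10 = WZ / 13
WZ = 13 * 70/3 / 10 = 91/3.

91/3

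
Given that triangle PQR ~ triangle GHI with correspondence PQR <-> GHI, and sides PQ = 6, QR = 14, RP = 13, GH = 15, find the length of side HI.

k = 15/6 = 5/2. HI = 5/2 * 14 = 35.

35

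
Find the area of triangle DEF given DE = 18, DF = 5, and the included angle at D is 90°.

When two sides and the included angle are known, the area formula is (1/2)ab sin(C).
The height from one side to the opposite vertex is 5 sin(90°) = 5.
Area = (1/2) * 18 * 5 = 45.

45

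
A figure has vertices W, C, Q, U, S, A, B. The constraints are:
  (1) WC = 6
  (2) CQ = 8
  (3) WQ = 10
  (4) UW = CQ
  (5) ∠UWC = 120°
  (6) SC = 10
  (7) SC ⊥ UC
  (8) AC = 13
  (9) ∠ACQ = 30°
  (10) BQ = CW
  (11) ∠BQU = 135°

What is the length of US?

From the given relations: UW = CQ = 8.
Step 1: By the law of cosines on triangle UWC: UC² = 8² + 6² − 2·8·6·cos(120°) = 148, so UC = 2·√37.
Step 2: By the law of cosines on triangle UCS: US² = (2·√37)² + 10² − 2·2·√37·10·cos(90°) = 248, so US = 2·√62.

Therefore, the length of US = 2·√62.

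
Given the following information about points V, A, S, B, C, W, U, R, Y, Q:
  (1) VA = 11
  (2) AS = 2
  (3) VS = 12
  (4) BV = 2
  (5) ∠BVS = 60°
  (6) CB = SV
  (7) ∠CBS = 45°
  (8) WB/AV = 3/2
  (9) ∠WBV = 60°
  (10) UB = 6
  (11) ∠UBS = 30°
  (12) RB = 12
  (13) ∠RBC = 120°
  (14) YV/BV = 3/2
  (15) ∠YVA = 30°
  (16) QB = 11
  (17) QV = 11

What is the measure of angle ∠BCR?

From the given relations: CB = SV = 12.
Step 1: By the law of cosines on triangle CBR: CR² = 12² + 12² − 2·12·12·cos(120°) = 432, so CR = 12·√3.
Step 2: By the inverse law of cosines on triangle BCR: cos(∠BCR) = (12² + (12·√3)² − 12²) / (2·12·12·√3) = 432/498.83 = 0.866, so ∠BCR = 30°.

Therefore, the measure of angle ∠BCR = 30°.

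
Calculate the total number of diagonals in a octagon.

Total line segments between 8 vertices = C(8,2) = 28.
Subtract the 8 sides: 28 - 8 = 20 diagonals.

20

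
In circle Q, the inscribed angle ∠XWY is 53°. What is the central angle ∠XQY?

By the inscribed angle theorem, the central angle is twice the inscribed angle.
Central angle = 2 × 53° = 106°

106°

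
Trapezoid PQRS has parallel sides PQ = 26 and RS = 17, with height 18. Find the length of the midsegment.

midsegment = (26 + 17) / 2 = 43 / 2 = 43/2

43/2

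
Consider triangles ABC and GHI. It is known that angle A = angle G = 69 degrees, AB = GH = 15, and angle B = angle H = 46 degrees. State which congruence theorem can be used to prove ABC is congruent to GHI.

The given information provides:
angle A = angle G = 69 degrees, AB = GH = 15, and angle B = angle H = 46 degrees
This matches the ASA congruence theorem.
Two pairs of corresponding angles and the included side are equal (Angle-Side-Angle).

ASA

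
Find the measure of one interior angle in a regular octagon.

Each interior angle of a regular n-gon is (n - 2) * 180 / n.
For n = 8: (8 - 2) * 180 / 8 = 1080/8 = 135 degrees.

135 degrees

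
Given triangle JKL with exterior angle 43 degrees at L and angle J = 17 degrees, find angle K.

angle K = 43 - 17 = 26 degrees (exterior angle theorem).

26 degrees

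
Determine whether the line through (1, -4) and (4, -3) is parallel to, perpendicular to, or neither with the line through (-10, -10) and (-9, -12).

Slope of line 1: m1 = (-3 - -4)/(4 - 1) = 1/3 = 1/3
Slope of line 2: m2 = (-12 - -10)/(-9 - -10) = -2/1 = -2
m1 != m2 and m1*m2 = -2/3 != -1. Neither.

Neither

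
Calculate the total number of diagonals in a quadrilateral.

Each of the 4 vertices connects to 1 non-adjacent vertices via diagonals.
Total connections = 4 × 1 = 4, but each diagonal is counted twice.
Number of diagonals = 4 / 2 = 2.

2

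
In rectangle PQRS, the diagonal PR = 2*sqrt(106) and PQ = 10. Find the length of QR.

Using the Pythagorean theorem: d^2 = a^2 + b^2
b^2 = d^2 - a^2
b^2 = 424 - 100
b^2 = 324
b = sqrt(324) = 18

18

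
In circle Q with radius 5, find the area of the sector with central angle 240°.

Sector area = πr² × θ/360
= π × 5² × 2/3
= π × 25 × 2/3
= 50*pi/3

50*pi/3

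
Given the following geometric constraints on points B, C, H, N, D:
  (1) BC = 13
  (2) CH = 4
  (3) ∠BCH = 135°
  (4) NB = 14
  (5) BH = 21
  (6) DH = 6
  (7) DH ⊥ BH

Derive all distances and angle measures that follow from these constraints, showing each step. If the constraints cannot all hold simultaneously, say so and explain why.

These constraints are not satisfiable: (1), (2) and (3) already determine BH: by the law of cosines BH² = 13² + 4² − 2·13·4·cos(135°) = 258.54, so BH ≈ 16.08, which contradicts (5) BH = 21. No planar figure meets all of them, so nothing further can be derived.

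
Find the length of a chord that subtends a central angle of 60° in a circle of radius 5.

Drop a perpendicular from the center to the chord, bisecting both the chord and the central angle.
Each half-chord = r sin(θ/2) = 5 sin(30°).
The full chord = 2 × 5 × sin(30°) = 5.

5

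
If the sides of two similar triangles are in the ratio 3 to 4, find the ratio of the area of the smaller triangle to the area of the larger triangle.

The ratio of areas of similar triangles equals the square of the side ratio.
Side ratio = 3:4
Area ratio = (3/4)^2 = 9/16 = 9:16

9:16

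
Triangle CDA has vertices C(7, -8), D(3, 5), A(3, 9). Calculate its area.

Shoelace: Area = (1/2)|7(5-9) + 3(9--8) + 3(-8-5)| = (1/2)(16) = 8

8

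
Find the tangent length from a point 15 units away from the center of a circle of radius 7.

tangent = √(d² - r²) = √(15² - 7²) = √(225 - 49) = √176 = 4*sqrt(11)

4*sqrt(11)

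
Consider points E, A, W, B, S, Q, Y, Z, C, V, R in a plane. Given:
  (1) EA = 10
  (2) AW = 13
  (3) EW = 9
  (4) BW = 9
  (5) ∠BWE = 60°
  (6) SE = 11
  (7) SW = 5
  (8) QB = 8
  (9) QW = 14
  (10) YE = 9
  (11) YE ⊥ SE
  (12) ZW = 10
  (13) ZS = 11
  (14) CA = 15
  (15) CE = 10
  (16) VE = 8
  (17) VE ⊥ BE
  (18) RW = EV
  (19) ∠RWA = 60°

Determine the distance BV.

Step 1: By the law of cosines on triangle BWE: BE² = 9² + 9² − 2·9·9·cos(60°) = 81, so BE = 9.
Step 2: By the law of cosines on triangle BEV: BV² = 9² + 8² − 2·9·8·cos(90°) = 145, so BV = √145.

Therefore, the length of BV = √145.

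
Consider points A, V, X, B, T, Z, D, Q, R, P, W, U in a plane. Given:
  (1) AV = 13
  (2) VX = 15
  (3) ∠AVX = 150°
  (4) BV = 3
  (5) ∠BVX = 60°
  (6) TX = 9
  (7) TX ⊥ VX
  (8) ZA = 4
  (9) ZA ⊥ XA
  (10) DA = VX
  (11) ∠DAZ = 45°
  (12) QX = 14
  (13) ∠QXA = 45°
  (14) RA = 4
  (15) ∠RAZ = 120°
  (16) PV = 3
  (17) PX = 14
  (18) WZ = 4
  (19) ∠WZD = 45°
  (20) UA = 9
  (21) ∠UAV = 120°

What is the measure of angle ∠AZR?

Step 1: By the law of cosines on triangle ZAR: ZR² = 4² + 4² − 2·4·4·cos(120°) = 48, so ZR = 4·√3.
Step 2: By the inverse law of cosines on triangle AZR: cos(∠AZR) = (4² + (4·√3)² − 4²) / (2·4·4·√3) = 48/55.43 = 0.866, so ∠AZR = 30°.

Therefore, the measure of angle ∠AZR = 30°.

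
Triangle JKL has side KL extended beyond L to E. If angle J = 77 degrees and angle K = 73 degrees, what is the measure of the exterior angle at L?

By the exterior angle theorem, an exterior angle of a triangle equals the sum of the two remote interior angles.
Exterior angle = angle J + angle K
Exterior angle = 77 + 73 = 150 degrees

150 degrees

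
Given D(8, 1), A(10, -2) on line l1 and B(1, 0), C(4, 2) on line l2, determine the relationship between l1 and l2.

Slope of line 1: m1 = (-2 - 1)/(10 - 8) = -3/2 = -3/2
Slope of line 2: m2 = (2 - 0)/(4 - 1) = 2/3 = 2/3
m1 * m2 = -1, so perpendicular.

Perpendicular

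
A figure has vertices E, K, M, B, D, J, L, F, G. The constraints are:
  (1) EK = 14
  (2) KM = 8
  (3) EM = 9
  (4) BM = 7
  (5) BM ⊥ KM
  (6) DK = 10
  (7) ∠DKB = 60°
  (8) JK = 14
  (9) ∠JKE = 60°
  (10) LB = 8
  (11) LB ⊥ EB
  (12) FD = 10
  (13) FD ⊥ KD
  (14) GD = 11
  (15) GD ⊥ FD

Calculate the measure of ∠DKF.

Step 1: By the law of cosines on triangle KDF: KF² = 10² + 10² − 2·10·10·cos(90°) = 200, so KF = 10·√2.
Step 2: By the inverse law of cosines on triangle DKF: cos(∠DKF) = (10² + (10·√2)² − 10²) / (2·10·10·√2) = 200/282.84 = 0.7071, so ∠DKF = 45°.

Therefore, the measure of angle ∠DKF = 45°.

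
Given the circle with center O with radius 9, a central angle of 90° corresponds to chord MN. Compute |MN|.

Chord = 2(9) sin(45°) = 9*sqrt(2)

9*sqrt(2)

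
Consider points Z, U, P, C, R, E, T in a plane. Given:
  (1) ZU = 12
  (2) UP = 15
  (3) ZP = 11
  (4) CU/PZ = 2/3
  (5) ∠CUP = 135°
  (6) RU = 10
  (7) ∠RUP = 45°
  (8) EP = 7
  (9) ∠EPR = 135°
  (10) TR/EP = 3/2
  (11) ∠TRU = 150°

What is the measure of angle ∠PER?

Step 1: By the law of cosines on triangle PUR: PR² = 15² + 10² − 2·15·10·cos(45°) = 112.87, so PR ≈ 10.62.
Step 2: By the law of cosines on triangle EPR: ER² = 7² + 10.62² − 2·7·10.62·cos(135°) = 267.04, so ER ≈ 16.34.
Step 3: By the inverse law of cosines on triangle PER: cos(∠PER) = (7² + 16.34² − 10.62²) / (2·7·16.34) = 203.17/228.78 = 0.8881, so ∠PER = 27.37°.

Therefore, the measure of angle ∠PER = 27.37°.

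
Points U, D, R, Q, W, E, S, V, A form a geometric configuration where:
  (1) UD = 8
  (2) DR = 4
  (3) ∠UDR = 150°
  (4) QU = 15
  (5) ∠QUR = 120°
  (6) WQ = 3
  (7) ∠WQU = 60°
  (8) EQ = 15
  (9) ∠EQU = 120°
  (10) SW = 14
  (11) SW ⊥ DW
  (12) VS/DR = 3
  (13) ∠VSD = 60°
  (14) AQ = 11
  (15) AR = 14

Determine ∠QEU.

Step 1: By the law of cosines on triangle EQU: EU² = 15² + 15² − 2·15·15·cos(120°) = 675, so EU = 15·√3.
Step 2: By the inverse law of cosines on triangle QEU: cos(∠QEU) = (15² + (15·√3)² − 15²) / (2·15·15·√3) = 675/779.42 = 0.866, so ∠QEU = 30°.

Therefore, the measure of angle ∠QEU = 30°.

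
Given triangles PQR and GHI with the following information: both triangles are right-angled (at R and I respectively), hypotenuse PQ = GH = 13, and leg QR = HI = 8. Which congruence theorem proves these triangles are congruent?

Consider the given information: both triangles are right-angled (at R and I respectively), hypotenuse PQ = GH = 13, and leg QR = HI = 8
This is not SSS or AAS: SSS requires all three pairs of sides, but we don't have that. AAS requires two angles and a non-included side.
The correct criterion is HL. The hypotenuse and one leg of two right triangles are equal (Hypotenuse-Leg).

HL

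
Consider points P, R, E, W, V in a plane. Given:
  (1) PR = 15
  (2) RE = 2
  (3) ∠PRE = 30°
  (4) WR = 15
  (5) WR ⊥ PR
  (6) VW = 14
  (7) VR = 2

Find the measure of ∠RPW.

Step 1: By the law of cosines on triangle PRW: PW² = 15² + 15² − 2·15·15·cos(90°) = 450, so PW = 15·√2.
Step 2: By the inverse law of cosines on triangle RPW: cos(∠RPW) = (15² + (15·√2)² − 15²) / (2·15·15·√2) = 450/636.4 = 0.7071, so ∠RPW = 45°.

Therefore, the measure of angle ∠RPW = 45°.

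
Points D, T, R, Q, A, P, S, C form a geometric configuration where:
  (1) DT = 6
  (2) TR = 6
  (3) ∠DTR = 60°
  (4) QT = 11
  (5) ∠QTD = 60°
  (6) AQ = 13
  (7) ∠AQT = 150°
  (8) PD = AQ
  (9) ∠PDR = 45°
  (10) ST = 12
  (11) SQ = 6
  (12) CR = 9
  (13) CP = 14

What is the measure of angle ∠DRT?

Step 1: By the law of cosines on triangle RTD: RD² = 6² + 6² − 2·6·6·cos(60°) = 36, so RD = 6.
Step 2: By the inverse law of cosines on triangle DRT: cos(∠DRT) = (6² + 6² − 6²) / (2·6·6) = 36/72 = 0.5, so ∠DRT = 60°.

Therefore, the measure of angle ∠DRT = 60°.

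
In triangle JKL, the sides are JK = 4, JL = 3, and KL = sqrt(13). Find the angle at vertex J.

When all three sides of a triangle are known, the law of cosines can be rearranged to find any angle.
cos(C) = (a² + b² - c²) / (2ab) gives cos(J) = 1/2.
Taking the inverse cosine: J = 60°.

60°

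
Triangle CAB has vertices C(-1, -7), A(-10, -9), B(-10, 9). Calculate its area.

The Shoelace formula computes the area from vertex coordinates by summing cross products.
For vertices (-1,-7), (-10,-9), (-10,9):
Signed sum = -1*-9 - -10*-7 + -10*9 - -10*-9 + -10*-7 - -1*9
= -61 + -180 + 79 = -162
Area = (1/2)|-162| = 81.

81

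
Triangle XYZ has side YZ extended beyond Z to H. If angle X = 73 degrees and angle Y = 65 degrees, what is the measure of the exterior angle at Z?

By the exterior angle theorem, an exterior angle of a triangle equals the sum of the two remote interior angles.
Exterior angle = angle X + angle Y
Exterior angle = 73 + 65 = 138 degrees

138 degrees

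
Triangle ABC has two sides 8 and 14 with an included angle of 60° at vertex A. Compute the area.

Area = (1/2) * AB * AC * sin(A)
Area = (1/2) * 8 * 14 * sin(60°)
Area = (1/2) * 8 * 14 * sqrt(3)/2
Area = 28*sqrt(3)

28*sqrt(3)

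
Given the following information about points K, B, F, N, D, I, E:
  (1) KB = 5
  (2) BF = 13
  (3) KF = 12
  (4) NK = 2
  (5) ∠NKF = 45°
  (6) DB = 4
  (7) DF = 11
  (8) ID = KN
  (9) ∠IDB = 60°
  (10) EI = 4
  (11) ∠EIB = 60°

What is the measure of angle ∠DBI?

From the given relations: ID = KN = 2.
Step 1: By the law of cosines on triangle BDI: BI² = 4² + 2² − 2·4·2·cos(60°) = 12, so BI = 2·√3.
Step 2: By the inverse law of cosines on triangle DBI: cos(∠DBI) = (4² + (2·√3)² − 2²) / (2·4·2·√3) = 24/27.71 = 0.866, so ∠DBI = 30°.

Therefore, the measure of angle ∠DBI = 30°.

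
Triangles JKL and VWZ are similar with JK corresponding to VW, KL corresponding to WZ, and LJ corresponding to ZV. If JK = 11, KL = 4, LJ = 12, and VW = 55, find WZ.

Similar triangles have proportional sides. Setting up the proportion:
VW / JK = WZ / KL
55 / 11 = WZ / 4
WZ = 4 * 55 / 11 = 20.

20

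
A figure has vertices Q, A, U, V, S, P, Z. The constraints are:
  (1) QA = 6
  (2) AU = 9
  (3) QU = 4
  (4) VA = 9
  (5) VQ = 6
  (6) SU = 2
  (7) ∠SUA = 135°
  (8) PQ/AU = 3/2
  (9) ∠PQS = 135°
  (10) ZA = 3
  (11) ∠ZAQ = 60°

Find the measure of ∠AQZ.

Step 1: By the law of cosines on triangle QAZ: QZ² = 6² + 3² − 2·6·3·cos(60°) = 27, so QZ = 3·√3.
Step 2: By the inverse law of cosines on triangle AQZ: cos(∠AQZ) = (6² + (3·√3)² − 3²) / (2·6·3·√3) = 54/62.35 = 0.866, so ∠AQZ = 30°.

Therefore, the measure of angle ∠AQZ = 30°.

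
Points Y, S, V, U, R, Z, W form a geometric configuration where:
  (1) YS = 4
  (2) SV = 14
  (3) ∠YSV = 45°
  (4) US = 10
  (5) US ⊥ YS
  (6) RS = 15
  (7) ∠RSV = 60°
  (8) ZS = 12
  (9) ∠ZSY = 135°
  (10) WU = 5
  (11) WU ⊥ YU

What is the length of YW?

Step 1: By the law of cosines on triangle USY: UY² = 10² + 4² − 2·10·4·cos(90°) = 116, so UY = 2·√29.
Step 2: By the law of cosines on triangle YUW: YW² = (2·√29)² + 5² − 2·2·√29·5·cos(90°) = 141, so YW = √141.

Therefore, the length of YW = √141.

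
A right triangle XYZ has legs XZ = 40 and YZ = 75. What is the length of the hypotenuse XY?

In a right triangle, the square of the hypotenuse equals the sum of the squares of the two legs.
The legs are 40 and 75, so the hypotenuse = sqrt(1600 + 5625) = sqrt(7225) = 85.

85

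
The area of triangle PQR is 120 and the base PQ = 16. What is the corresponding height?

Rearranging the area formula Area = (1/2) * base * height:
height = 2 * Area / base = 2 * 120 / 16 = 15.

15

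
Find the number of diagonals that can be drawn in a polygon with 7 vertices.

Total line segments between 7 vertices = C(7,2) = 21.
Subtract the 7 sides: 21 - 7 = 14 diagonals.

14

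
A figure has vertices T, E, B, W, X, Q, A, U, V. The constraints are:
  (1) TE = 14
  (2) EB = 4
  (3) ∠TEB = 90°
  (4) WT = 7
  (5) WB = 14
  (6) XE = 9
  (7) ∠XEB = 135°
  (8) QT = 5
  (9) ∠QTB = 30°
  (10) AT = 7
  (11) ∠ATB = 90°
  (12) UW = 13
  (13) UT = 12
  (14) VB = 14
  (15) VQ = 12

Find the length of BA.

Step 1: By the law of cosines on triangle BET: BT² = 4² + 14² − 2·4·14·cos(90°) = 212, so BT = 2·√53.
Step 2: By the law of cosines on triangle BTA: BA² = (2·√53)² + 7² − 2·2·√53·7·cos(90°) = 261, so BA = 3·√29.

Therefore, the length of BA = 3·√29.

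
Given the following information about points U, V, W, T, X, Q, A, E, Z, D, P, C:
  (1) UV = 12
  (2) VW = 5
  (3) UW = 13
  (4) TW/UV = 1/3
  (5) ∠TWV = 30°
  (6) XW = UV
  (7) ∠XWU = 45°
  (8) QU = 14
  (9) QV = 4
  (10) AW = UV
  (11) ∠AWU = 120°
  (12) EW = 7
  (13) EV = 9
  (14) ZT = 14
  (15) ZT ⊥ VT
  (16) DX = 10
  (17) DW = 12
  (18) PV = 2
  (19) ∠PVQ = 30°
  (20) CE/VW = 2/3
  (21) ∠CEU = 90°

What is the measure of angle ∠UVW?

Step 1: By the inverse law of cosines on triangle UVW: cos(∠UVW) = (12² + 5² − 13²) / (2·12·5) = 0/120 = 0, so ∠UVW = 90°.

Therefore, the measure of angle ∠UVW = 90°.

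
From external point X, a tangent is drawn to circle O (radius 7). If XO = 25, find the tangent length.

tangent = √(d² - r²) = √(25² - 7²) = √(625 - 49) = √576 = 24

24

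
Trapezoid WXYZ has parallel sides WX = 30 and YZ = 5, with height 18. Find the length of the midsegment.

midsegment = (30 + 5) / 2 = 35 / 2 = 35/2

35/2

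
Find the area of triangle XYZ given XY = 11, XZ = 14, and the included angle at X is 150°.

Area = (1/2)(11)(14) sin(150°) = (1/2)(11)(14)(1/2) = 77/2

77/2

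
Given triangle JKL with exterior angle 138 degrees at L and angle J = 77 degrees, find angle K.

By the exterior angle theorem: exterior angle = sum of remote interior angles.
138 = 77 + angle K
angle K = 138 - 77 = 61 degrees

61 degrees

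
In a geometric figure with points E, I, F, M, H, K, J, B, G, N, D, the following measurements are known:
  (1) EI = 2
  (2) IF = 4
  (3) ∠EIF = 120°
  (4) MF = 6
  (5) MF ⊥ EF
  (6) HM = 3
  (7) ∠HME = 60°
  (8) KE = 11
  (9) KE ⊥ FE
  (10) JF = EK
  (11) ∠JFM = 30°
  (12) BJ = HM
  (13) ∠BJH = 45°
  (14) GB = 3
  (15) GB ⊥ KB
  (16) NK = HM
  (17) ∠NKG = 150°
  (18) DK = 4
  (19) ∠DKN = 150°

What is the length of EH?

Step 1: By the law of cosines on triangle EIF: EF² = 2² + 4² − 2·2·4·cos(120°) = 28, so EF = 2·√7.
Step 2: By the law of cosines on triangle EFM: EM² = (2·√7)² + 6² − 2·2·√7·6·cos(90°) = 64, so EM = 8.
Step 3: By the law of cosines on triangle EMH: EH² = 8² + 3² − 2·8·3·cos(60°) = 49, so EH = 7.

Therefore, the length of EH = 7.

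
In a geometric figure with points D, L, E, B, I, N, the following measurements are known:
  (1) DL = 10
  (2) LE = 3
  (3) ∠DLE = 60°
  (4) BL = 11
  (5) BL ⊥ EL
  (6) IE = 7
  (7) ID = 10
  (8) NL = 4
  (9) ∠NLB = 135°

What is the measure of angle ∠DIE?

Step 1: By the law of cosines on triangle DLE: DE² = 10² + 3² − 2·10·3·cos(60°) = 79, so DE = √79.
Step 2: By the inverse law of cosines on triangle DIE: cos(∠DIE) = (10² + 7² − √79²) / (2·10·7) = 70/140 = 0.5, so ∠DIE = 60°.

Therefore, the measure of angle ∠DIE = 60°.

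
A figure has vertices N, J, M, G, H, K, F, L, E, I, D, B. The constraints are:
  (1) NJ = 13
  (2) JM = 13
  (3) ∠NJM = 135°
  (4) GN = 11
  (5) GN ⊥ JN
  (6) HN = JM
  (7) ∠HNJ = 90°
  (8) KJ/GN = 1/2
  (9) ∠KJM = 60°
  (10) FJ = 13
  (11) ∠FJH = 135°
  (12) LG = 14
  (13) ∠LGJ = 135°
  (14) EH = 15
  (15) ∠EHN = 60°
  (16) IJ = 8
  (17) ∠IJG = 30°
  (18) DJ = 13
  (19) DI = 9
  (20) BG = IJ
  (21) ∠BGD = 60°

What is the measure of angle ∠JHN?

From the given relations: HN = JM = 13.
Step 1: By the law of cosines on triangle HNJ: HJ² = 13² + 13² − 2·13·13·cos(90°) = 338, so HJ = 13·√2.
Step 2: By the inverse law of cosines on triangle JHN: cos(∠JHN) = ((13·√2)² + 13² − 13²) / (2·13·√2·13) = 338/478 = 0.7071, so ∠JHN = 45°.

Therefore, the measure of angle ∠JHN = 45°.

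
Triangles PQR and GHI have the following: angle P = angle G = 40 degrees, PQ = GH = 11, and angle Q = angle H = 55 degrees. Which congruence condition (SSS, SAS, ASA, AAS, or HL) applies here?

The given information provides:
angle P = angle G = 40 degrees, PQ = GH = 11, and angle Q = angle H = 55 degrees
This matches the ASA congruence theorem.
Two pairs of corresponding angles and the included side are equal (Angle-Side-Angle).

ASA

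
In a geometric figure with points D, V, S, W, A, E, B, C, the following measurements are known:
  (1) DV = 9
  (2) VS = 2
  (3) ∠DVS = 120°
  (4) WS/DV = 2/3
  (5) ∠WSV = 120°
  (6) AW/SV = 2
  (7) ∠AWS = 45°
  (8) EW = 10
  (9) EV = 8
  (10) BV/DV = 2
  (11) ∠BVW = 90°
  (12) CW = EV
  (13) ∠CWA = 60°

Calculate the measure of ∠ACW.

From the given relations: CW = EV = 8; AW = 2·SV = 2·2 = 4.
Step 1: By the law of cosines on triangle CWA: CA² = 8² + 4² − 2·8·4·cos(60°) = 48, so CA = 4·√3.
Step 2: By the inverse law of cosines on triangle ACW: cos(∠ACW) = ((4·√3)² + 8² − 4²) / (2·4·√3·8) = 96/110.85 = 0.866, so ∠ACW = 30°.

Therefore, the measure of angle ∠ACW = 30°.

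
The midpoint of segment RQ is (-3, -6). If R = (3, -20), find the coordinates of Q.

Using the midpoint formula: M = ((x1 + x2)/2, (y1 + y2)/2)
We know M = (-3, -6) and R = (3, -20)
For x: -3 = (3 + x2)/2, so x2 = 2*-3 - 3 = -9
For y: -6 = (-20 + y2)/2, so y2 = 2*-6 - -20 = 8
Q = (-9, 8)

(-9, 8)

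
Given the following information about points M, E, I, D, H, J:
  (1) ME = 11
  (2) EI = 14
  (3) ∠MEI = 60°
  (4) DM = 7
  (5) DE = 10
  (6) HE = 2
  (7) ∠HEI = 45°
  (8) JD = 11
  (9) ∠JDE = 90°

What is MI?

Step 1: By the law of cosines on triangle MEI: MI² = 11² + 14² − 2·11·14·cos(60°) = 163, so MI = √163.

Therefore, the length of MI = √163.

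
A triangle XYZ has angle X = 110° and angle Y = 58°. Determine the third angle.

Let angle Z = x. Then 110 + 58 + x = 180.
x = 180 - 168 = 12 degrees.

12 degrees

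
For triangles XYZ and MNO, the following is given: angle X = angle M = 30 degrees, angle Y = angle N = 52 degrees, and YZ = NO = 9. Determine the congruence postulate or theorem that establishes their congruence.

The given information provides:
angle X = angle M = 30 degrees, angle Y = angle N = 52 degrees, and YZ = NO = 9
This matches the AAS congruence theorem.
Two pairs of corresponding angles and a non-included side are equal (Angle-Angle-Side).

AAS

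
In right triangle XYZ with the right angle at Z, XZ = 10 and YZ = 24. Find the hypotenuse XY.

By the Pythagorean theorem: XY^2 = XZ^2 + YZ^2
XY^2 = 10^2 + 24^2 = 100 + 576 = 676
XY = sqrt(676) = 26

26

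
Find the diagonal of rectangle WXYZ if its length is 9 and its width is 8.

Using the Pythagorean theorem:
d² = 9² + 8² = 81 + 64 = 145
d = sqrt(145)

sqrt(145)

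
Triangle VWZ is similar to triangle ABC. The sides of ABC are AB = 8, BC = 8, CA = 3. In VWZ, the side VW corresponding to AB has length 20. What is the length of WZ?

Since the triangles are similar, the ratio of corresponding sides is constant.
Scale factor k = VW / AB = 20 / 8 = 5/2
WZ = k * BC = 5/2 * 8 = 20

20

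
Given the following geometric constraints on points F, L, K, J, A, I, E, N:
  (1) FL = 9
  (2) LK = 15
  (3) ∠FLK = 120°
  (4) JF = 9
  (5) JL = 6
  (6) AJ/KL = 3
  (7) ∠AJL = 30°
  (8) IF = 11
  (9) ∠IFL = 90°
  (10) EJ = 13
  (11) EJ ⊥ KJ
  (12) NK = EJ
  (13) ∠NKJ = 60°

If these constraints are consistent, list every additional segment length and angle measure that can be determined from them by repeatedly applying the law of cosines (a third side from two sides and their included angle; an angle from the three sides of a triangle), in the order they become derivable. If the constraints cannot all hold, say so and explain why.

The constraints are consistent. Derivable facts, in order:
After 1 step:
- FK = 21
- LA ≈ 39.92
- LI ≈ 14.21
- ∠FJL = 70.53°
- ∠FLJ = 70.53°
- ∠JFL = 38.94°
After 2 steps:
- ∠ALJ = 145.69°
- ∠FIL = 39.29°
- ∠FKL = 21.79°
- ∠FLI = 50.71°
- ∠JAL = 4.31°
- ∠KFL = 38.21°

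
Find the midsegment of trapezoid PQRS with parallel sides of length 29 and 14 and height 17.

The midsegment of a trapezoid = (base1 + base2) / 2
midsegment = (29 + 14) / 2
midsegment = 43 / 2
midsegment = 43/2

43/2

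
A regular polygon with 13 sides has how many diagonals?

Total line segments between 13 vertices = C(13,2) = 78.
Subtract the 13 sides: 78 - 13 = 65 diagonals.

65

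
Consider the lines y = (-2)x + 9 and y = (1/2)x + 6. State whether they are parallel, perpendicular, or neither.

Slope of line 1: m1 = -2
Slope of line 2: m2 = 1/2
m1 * m2 = -1, so perpendicular.

Perpendicular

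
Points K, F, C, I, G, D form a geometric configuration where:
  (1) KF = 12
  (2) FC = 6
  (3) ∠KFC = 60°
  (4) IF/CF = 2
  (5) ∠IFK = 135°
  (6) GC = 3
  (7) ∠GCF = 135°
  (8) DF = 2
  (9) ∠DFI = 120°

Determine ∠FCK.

Step 1: By the law of cosines on triangle CFK: CK² = 6² + 12² − 2·6·12·cos(60°) = 108, so CK = 6·√3.
Step 2: By the inverse law of cosines on triangle FCK: cos(∠FCK) = (6² + (6·√3)² − 12²) / (2·6·6·√3) = 0/124.71 = 0, so ∠FCK = 90°.

Therefore, the measure of angle ∠FCK = 90°.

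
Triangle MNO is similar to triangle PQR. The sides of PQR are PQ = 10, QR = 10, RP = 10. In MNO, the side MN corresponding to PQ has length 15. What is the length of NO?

k = 15/10 = 3/2. NO = 3/2 * 10 = 15.

15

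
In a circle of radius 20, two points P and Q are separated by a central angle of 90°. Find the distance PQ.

Chord length = 2r sin(θ/2)
= 2 × 20 × sin(90°/2)
= 2 × 20 × sin(45°)
= 20*sqrt(2)

20*sqrt(2)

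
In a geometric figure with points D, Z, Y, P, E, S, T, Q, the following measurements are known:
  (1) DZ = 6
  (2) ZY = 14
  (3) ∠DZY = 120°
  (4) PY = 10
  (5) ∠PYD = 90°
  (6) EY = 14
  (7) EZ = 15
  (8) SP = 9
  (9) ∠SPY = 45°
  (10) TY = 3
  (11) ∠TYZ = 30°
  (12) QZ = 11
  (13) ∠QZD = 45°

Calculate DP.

Step 1: By the law of cosines on triangle DZY: DY² = 6² + 14² − 2·6·14·cos(120°) = 316, so DY = 2·√79.
Step 2: By the law of cosines on triangle DYP: DP² = (2·√79)² + 10² − 2·2·√79·10·cos(90°) = 416, so DP = 4·√26.

Therefore, the length of DP = 4·√26.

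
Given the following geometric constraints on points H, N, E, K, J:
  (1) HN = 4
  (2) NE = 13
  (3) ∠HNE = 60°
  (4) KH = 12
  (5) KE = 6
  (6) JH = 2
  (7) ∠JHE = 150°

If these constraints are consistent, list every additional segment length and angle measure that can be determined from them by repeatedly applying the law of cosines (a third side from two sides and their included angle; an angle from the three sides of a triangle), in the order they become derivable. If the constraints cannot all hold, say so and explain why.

The constraints are consistent. Derivable facts, in order:
After 1 step:
- HE = √133
After 2 steps:
- EJ ≈ 13.3
- ∠EHK = 29.46°
- ∠EHN = 102.52°
- ∠EKH = 70.95°
- ∠HEK = 79.59°
- ∠HEN = 17.48°
After 3 steps:
- ∠EJH = 25.69°
- ∠HEJ = 4.31°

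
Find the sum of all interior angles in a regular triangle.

The sum of interior angles of an n-sided polygon is (n - 2) * 180.
For n = 3: (3 - 2) * 180 = 1 * 180 = 180 degrees.

180 degrees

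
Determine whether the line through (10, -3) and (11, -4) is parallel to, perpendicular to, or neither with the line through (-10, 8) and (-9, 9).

Slope of line 1: m1 = (-4 - -3)/(11 - 10) = -1/1 = -1
Slope of line 2: m2 = (9 - 8)/(-9 - -10) = 1/1 = 1
Two lines are perpendicular when the product of their slopes is -1 (negative reciprocals).
m1 * m2 = (-1) * (1) = -1, confirming perpendicularity.

Perpendicular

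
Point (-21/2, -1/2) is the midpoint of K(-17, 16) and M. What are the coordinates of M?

Using the midpoint formula: M = ((x1 + x2)/2, (y1 + y2)/2)
We know M = (-21/2, -1/2) and K = (-17, 16)
For x: -21/2 = (-17 + x2)/2, so x2 = 2*-21/2 - -17 = -4
For y: -1/2 = (16 + y2)/2, so y2 = 2*-1/2 - 16 = -17
M = (-4, -17)

(-4, -17)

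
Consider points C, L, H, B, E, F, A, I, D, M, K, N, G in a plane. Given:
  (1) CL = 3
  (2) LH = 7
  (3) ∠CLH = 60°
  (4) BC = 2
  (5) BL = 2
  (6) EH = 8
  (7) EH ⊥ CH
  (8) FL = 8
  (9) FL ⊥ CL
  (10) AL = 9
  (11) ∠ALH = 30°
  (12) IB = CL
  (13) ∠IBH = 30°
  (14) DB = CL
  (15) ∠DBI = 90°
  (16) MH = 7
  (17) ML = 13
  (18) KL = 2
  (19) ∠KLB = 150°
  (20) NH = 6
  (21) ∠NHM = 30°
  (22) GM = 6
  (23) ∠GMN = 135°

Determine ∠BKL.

Step 1: By the law of cosines on triangle KLB: KB² = 2² + 2² − 2·2·2·cos(150°) = 14.93, so KB ≈ 3.86.
Step 2: By the inverse law of cosines on triangle BKL: cos(∠BKL) = (3.86² + 2² − 2²) / (2·3.86·2) = 14.93/15.45 = 0.9659, so ∠BKL = 15°.

Therefore, the measure of angle ∠BKL = 15°.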